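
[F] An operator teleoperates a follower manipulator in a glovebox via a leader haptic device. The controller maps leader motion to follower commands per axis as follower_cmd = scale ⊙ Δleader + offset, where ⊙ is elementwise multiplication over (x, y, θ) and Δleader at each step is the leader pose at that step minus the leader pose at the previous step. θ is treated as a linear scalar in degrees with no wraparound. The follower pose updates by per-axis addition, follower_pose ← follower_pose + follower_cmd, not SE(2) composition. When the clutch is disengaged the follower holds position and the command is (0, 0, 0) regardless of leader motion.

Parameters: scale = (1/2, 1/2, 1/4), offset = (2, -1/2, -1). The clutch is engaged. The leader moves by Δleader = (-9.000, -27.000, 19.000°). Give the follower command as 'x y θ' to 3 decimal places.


axis x: 1/2·-9.000 + 2 = -2.500
axis y: 1/2·-27.000 + -1/2 = -14.000
axis θ: 1/4·19.000 + -1 = 3.750

-2.500 -14.000 3.750


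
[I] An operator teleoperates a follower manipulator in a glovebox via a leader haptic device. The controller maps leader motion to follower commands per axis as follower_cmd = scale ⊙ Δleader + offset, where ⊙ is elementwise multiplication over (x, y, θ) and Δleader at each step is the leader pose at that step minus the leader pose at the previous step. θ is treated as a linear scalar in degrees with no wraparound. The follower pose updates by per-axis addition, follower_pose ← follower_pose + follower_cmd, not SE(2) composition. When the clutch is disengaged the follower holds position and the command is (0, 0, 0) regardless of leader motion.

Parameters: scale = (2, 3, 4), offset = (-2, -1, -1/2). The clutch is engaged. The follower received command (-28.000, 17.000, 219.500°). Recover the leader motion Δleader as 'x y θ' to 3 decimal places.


axis x: (-28.000 − -2) / (2) = -13.000
axis y: (17.000 − -1) / (3) = 6.000
axis θ: (219.500 − -1/2) / (4) = 55.000

-13.000 6.000 55.000


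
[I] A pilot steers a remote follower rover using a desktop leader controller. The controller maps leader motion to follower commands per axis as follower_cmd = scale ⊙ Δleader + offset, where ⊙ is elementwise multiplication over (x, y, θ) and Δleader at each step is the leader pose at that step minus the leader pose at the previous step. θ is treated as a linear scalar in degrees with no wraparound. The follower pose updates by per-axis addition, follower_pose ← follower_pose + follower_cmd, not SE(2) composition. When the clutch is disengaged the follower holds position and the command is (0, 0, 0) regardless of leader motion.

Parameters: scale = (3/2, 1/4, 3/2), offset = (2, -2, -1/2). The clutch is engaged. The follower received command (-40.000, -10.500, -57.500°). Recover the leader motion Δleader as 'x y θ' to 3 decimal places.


-28.000 -34.000 -38.000

axis x: (-40.000 − 2) / (3/2) = -28.000
axis y: (-10.500 − -2) / (1/4) = -34.000
axis θ: (-57.500 − -1/2) / (3/2) = -38.000


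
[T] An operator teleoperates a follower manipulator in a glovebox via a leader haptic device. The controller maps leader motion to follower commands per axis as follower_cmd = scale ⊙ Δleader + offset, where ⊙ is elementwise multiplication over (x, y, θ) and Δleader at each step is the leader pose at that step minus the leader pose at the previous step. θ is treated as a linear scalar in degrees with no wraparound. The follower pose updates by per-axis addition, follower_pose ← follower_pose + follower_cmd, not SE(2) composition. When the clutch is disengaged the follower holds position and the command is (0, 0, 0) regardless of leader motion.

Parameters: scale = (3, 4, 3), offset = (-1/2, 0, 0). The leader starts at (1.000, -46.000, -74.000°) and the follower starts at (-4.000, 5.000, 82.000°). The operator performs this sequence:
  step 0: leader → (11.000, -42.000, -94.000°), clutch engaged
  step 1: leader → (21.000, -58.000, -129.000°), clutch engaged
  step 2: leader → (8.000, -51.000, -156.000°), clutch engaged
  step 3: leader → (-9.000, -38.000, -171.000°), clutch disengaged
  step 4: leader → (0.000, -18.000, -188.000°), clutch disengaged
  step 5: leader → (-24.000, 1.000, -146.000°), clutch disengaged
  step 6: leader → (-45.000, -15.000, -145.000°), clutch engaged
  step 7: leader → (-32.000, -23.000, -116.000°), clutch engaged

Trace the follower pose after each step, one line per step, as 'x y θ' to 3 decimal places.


25.500 21.000 22.000
55.000 -43.000 -83.000
15.500 -15.000 -164.000
15.500 -15.000 -164.000
15.500 -15.000 -164.000
15.500 -15.000 -164.000
-48.000 -79.000 -161.000
-9.500 -111.000 -74.000

step 0: Δleader=(10.000, 4.000, -20.000°), engaged; cmd=(29.500, 16.000, -60.000°) → follower=(25.500, 21.000, 22.000°)
step 1: Δleader=(10.000, -16.000, -35.000°), engaged; cmd=(29.500, -64.000, -105.000°) → follower=(55.000, -43.000, -83.000°)
step 2: Δleader=(-13.000, 7.000, -27.000°), engaged; cmd=(-39.500, 28.000, -81.000°) → follower=(15.500, -15.000, -164.000°)
step 3: Δleader=(-17.000, 13.000, -15.000°), disengaged; cmd=(0,0,0) → follower holds at (15.500, -15.000, -164.000°)
step 4: Δleader=(9.000, 20.000, -17.000°), disengaged; cmd=(0,0,0) → follower holds at (15.500, -15.000, -164.000°)
step 5: Δleader=(-24.000, 19.000, 42.000°), disengaged; cmd=(0,0,0) → follower holds at (15.500, -15.000, -164.000°)
step 6: Δleader=(-21.000, -16.000, 1.000°), engaged; cmd=(-63.500, -64.000, 3.000°) → follower=(-48.000, -79.000, -161.000°)
step 7: Δleader=(13.000, -8.000, 29.000°), engaged; cmd=(38.500, -32.000, 87.000°) → follower=(-9.500, -111.000, -74.000°)


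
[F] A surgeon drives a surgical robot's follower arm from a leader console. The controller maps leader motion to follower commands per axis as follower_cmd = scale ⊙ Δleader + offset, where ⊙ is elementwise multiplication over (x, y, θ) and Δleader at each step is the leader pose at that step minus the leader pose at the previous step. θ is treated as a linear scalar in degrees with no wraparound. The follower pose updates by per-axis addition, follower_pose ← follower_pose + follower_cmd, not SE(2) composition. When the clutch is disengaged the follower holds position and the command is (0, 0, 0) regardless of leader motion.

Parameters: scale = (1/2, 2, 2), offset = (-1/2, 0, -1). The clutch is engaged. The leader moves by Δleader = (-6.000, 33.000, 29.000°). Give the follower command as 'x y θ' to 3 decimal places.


axis x: 1/2·-6.000 + -1/2 = -3.500
axis y: 2·33.000 + 0 = 66.000
axis θ: 2·29.000 + -1 = 57.000

-3.500 66.000 57.000


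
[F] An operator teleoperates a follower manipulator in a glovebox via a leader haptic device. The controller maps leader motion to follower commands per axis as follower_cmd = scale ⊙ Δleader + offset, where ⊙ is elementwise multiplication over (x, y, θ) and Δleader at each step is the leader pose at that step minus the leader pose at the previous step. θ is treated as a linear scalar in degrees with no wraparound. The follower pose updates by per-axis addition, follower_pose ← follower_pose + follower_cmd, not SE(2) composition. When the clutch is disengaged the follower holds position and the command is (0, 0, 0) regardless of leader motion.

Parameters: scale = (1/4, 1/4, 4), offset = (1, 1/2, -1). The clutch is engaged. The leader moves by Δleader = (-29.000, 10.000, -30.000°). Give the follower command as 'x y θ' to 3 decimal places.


axis x: 1/4·-29.000 + 1 = -6.250
axis y: 1/4·10.000 + 1/2 = 3.000
axis θ: 4·-30.000 + -1 = -121.000

-6.250 3.000 -121.000


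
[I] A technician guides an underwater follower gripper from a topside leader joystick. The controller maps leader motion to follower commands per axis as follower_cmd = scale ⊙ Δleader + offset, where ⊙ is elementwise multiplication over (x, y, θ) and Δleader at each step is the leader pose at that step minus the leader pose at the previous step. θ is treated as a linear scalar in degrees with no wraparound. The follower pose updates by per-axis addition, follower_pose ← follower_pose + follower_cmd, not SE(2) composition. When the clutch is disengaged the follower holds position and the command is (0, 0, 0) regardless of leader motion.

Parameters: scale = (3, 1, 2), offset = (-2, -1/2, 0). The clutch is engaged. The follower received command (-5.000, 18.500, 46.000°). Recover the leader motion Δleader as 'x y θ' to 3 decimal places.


-1.000 19.000 23.000

axis x: (-5.000 − -2) / (3) = -1.000
axis y: (18.500 − -1/2) / (1) = 19.000
axis θ: (46.000 − 0) / (2) = 23.000


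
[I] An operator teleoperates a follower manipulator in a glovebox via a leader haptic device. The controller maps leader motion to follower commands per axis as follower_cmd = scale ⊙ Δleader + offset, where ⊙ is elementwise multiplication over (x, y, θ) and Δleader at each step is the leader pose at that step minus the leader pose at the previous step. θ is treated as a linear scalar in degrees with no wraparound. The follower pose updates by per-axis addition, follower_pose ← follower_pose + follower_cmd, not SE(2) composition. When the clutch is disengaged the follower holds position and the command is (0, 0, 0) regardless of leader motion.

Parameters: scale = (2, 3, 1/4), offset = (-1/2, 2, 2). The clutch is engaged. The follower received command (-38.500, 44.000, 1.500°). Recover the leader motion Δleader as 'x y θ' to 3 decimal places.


-19.000 14.000 -2.000

axis x: (-38.500 − -1/2) / (2) = -19.000
axis y: (44.000 − 2) / (3) = 14.000
axis θ: (1.500 − 2) / (1/4) = -2.000


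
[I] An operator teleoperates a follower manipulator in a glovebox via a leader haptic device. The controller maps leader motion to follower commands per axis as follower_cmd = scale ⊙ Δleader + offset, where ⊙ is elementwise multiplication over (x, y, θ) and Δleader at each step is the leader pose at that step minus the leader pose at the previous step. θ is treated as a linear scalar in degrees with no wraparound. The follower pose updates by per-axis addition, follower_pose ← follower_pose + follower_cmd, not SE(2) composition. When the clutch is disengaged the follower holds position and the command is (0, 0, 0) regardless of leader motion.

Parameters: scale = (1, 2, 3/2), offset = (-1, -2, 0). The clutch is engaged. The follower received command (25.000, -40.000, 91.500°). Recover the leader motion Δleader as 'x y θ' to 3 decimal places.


axis x: (25.000 − -1) / (1) = 26.000
axis y: (-40.000 − -2) / (2) = -19.000
axis θ: (91.500 − 0) / (3/2) = 61.000

26.000 -19.000 61.000


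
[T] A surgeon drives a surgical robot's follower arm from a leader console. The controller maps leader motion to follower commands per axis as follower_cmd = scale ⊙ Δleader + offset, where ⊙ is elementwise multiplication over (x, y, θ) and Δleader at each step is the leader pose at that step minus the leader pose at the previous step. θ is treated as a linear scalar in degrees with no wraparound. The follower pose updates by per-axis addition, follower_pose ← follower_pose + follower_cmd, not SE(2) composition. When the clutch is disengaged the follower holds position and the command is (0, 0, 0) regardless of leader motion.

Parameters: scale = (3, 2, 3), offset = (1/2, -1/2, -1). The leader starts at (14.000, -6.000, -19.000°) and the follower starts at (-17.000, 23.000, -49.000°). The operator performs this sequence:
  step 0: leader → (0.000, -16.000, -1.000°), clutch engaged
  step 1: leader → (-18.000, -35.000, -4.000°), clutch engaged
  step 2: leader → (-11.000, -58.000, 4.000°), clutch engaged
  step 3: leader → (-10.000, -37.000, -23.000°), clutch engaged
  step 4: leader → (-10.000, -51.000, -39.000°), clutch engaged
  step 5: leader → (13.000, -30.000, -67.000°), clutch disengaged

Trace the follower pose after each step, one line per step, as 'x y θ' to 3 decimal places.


step 0: Δleader=(-14.000, -10.000, 18.000°), engaged; cmd=(-41.500, -20.500, 53.000°) → follower=(-58.500, 2.500, 4.000°)
step 1: Δleader=(-18.000, -19.000, -3.000°), engaged; cmd=(-53.500, -38.500, -10.000°) → follower=(-112.000, -36.000, -6.000°)
step 2: Δleader=(7.000, -23.000, 8.000°), engaged; cmd=(21.500, -46.500, 23.000°) → follower=(-90.500, -82.500, 17.000°)
step 3: Δleader=(1.000, 21.000, -27.000°), engaged; cmd=(3.500, 41.500, -82.000°) → follower=(-87.000, -41.000, -65.000°)
step 4: Δleader=(0.000, -14.000, -16.000°), engaged; cmd=(0.500, -28.500, -49.000°) → follower=(-86.500, -69.500, -114.000°)
step 5: Δleader=(23.000, 21.000, -28.000°), disengaged; cmd=(0,0,0) → follower holds at (-86.500, -69.500, -114.000°)

-58.500 2.500 4.000
-112.000 -36.000 -6.000
-90.500 -82.500 17.000
-87.000 -41.000 -65.000
-86.500 -69.500 -114.000
-86.500 -69.500 -114.000


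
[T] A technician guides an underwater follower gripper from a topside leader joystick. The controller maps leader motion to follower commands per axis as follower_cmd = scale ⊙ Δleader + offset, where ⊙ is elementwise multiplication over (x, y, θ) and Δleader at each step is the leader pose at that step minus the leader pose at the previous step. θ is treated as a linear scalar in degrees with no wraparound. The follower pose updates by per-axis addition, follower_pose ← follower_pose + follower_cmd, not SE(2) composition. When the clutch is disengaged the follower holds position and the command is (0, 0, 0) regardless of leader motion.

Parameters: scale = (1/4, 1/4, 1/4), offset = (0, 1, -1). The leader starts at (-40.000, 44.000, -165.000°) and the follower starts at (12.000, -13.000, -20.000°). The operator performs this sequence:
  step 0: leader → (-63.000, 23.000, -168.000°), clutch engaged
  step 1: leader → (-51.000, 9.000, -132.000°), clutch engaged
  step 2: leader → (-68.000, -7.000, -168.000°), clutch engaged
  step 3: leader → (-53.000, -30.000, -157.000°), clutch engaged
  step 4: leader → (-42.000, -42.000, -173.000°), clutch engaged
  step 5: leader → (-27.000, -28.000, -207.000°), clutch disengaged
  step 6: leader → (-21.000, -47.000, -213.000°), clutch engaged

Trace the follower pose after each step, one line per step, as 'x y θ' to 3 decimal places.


6.250 -17.250 -21.750
9.250 -19.750 -13.750
5.000 -22.750 -23.750
8.750 -27.500 -22.000
11.500 -29.500 -27.000
11.500 -29.500 -27.000
13.000 -33.250 -29.500

step 0: Δleader=(-23.000, -21.000, -3.000°), engaged; cmd=(-5.750, -4.250, -1.750°) → follower=(6.250, -17.250, -21.750°)
step 1: Δleader=(12.000, -14.000, 36.000°), engaged; cmd=(3.000, -2.500, 8.000°) → follower=(9.250, -19.750, -13.750°)
step 2: Δleader=(-17.000, -16.000, -36.000°), engaged; cmd=(-4.250, -3.000, -10.000°) → follower=(5.000, -22.750, -23.750°)
step 3: Δleader=(15.000, -23.000, 11.000°), engaged; cmd=(3.750, -4.750, 1.750°) → follower=(8.750, -27.500, -22.000°)
step 4: Δleader=(11.000, -12.000, -16.000°), engaged; cmd=(2.750, -2.000, -5.000°) → follower=(11.500, -29.500, -27.000°)
step 5: Δleader=(15.000, 14.000, -34.000°), disengaged; cmd=(0,0,0) → follower holds at (11.500, -29.500, -27.000°)
step 6: Δleader=(6.000, -19.000, -6.000°), engaged; cmd=(1.500, -3.750, -2.500°) → follower=(13.000, -33.250, -29.500°)


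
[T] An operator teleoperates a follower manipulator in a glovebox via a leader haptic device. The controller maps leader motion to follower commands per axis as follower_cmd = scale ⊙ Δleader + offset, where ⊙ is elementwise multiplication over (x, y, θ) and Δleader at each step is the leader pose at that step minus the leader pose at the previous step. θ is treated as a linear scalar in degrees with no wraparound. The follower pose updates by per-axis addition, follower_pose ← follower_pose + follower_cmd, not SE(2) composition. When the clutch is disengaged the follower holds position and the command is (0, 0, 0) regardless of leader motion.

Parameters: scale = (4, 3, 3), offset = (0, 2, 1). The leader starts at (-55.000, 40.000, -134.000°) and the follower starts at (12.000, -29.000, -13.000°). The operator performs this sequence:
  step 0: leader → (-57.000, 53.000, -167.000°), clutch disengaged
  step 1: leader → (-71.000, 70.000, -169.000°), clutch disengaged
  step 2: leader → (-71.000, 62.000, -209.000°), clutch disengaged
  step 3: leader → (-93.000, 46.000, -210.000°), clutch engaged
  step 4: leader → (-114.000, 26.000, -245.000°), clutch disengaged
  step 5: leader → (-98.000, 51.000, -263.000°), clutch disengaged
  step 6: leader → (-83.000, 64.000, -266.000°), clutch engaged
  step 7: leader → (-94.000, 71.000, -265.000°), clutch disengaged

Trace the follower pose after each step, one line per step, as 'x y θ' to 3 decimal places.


12.000 -29.000 -13.000
12.000 -29.000 -13.000
12.000 -29.000 -13.000
-76.000 -75.000 -15.000
-76.000 -75.000 -15.000
-76.000 -75.000 -15.000
-16.000 -34.000 -23.000
-16.000 -34.000 -23.000

step 0: Δleader=(-2.000, 13.000, -33.000°), disengaged; cmd=(0,0,0) → follower holds at (12.000, -29.000, -13.000°)
step 1: Δleader=(-14.000, 17.000, -2.000°), disengaged; cmd=(0,0,0) → follower holds at (12.000, -29.000, -13.000°)
step 2: Δleader=(0.000, -8.000, -40.000°), disengaged; cmd=(0,0,0) → follower holds at (12.000, -29.000, -13.000°)
step 3: Δleader=(-22.000, -16.000, -1.000°), engaged; cmd=(-88.000, -46.000, -2.000°) → follower=(-76.000, -75.000, -15.000°)
step 4: Δleader=(-21.000, -20.000, -35.000°), disengaged; cmd=(0,0,0) → follower holds at (-76.000, -75.000, -15.000°)
step 5: Δleader=(16.000, 25.000, -18.000°), disengaged; cmd=(0,0,0) → follower holds at (-76.000, -75.000, -15.000°)
step 6: Δleader=(15.000, 13.000, -3.000°), engaged; cmd=(60.000, 41.000, -8.000°) → follower=(-16.000, -34.000, -23.000°)
step 7: Δleader=(-11.000, 7.000, 1.000°), disengaged; cmd=(0,0,0) → follower holds at (-16.000, -34.000, -23.000°)


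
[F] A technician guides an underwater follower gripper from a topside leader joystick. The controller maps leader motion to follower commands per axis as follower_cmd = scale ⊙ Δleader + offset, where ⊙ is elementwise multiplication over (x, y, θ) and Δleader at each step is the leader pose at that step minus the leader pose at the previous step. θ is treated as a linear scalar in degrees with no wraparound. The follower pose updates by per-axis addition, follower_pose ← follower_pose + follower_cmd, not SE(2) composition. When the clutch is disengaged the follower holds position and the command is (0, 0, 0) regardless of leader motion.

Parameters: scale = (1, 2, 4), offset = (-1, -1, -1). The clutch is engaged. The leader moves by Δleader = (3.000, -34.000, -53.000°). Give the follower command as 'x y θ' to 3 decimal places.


axis x: 1·3.000 + -1 = 2.000
axis y: 2·-34.000 + -1 = -69.000
axis θ: 4·-53.000 + -1 = -213.000

2.000 -69.000 -213.000


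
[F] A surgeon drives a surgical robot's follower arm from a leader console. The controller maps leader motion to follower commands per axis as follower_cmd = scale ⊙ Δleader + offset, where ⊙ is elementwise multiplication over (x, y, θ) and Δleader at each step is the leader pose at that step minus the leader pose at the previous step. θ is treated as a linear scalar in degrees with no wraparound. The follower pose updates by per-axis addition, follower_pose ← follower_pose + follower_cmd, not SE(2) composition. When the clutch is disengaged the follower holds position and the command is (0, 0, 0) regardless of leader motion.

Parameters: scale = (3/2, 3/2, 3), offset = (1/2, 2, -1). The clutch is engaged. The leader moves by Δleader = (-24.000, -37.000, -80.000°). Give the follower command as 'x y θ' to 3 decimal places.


axis x: 3/2·-24.000 + 1/2 = -35.500
axis y: 3/2·-37.000 + 2 = -53.500
axis θ: 3·-80.000 + -1 = -241.000

-35.500 -53.500 -241.000


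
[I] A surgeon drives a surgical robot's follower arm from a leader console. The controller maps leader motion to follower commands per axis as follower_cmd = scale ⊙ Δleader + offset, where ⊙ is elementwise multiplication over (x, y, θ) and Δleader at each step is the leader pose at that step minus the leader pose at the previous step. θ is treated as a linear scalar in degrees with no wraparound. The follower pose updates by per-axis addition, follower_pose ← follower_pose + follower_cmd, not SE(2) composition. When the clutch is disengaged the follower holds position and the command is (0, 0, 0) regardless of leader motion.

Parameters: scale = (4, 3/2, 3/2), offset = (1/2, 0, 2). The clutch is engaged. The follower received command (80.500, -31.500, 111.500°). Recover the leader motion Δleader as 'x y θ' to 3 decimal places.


axis x: (80.500 − 1/2) / (4) = 20.000
axis y: (-31.500 − 0) / (3/2) = -21.000
axis θ: (111.500 − 2) / (3/2) = 73.000

20.000 -21.000 73.000


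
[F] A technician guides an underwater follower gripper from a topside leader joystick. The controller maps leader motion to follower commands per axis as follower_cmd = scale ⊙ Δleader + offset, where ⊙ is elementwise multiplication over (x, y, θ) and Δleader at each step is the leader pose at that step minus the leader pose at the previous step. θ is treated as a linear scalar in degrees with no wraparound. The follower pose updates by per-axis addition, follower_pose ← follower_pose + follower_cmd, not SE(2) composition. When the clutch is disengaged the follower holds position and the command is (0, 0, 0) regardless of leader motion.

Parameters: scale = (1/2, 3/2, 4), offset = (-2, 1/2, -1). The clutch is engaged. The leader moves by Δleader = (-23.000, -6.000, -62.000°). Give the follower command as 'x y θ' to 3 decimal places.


axis x: 1/2·-23.000 + -2 = -13.500
axis y: 3/2·-6.000 + 1/2 = -8.500
axis θ: 4·-62.000 + -1 = -249.000

-13.500 -8.500 -249.000


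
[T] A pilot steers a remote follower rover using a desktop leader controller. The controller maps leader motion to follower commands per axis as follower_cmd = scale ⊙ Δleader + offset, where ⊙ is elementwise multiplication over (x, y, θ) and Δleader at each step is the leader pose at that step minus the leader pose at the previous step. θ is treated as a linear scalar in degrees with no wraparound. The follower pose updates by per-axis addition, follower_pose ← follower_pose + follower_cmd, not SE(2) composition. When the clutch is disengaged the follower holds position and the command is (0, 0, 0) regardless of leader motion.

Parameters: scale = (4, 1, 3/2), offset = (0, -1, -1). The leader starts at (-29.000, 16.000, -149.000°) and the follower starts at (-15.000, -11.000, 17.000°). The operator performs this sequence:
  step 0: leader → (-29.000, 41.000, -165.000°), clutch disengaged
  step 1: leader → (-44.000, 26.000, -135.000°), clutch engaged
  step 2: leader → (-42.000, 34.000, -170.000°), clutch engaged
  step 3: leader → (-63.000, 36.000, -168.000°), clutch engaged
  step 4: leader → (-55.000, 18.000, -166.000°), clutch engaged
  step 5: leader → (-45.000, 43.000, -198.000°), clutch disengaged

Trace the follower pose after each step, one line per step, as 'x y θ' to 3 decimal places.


-15.000 -11.000 17.000
-75.000 -27.000 61.000
-67.000 -20.000 7.500
-151.000 -19.000 9.500
-119.000 -38.000 11.500
-119.000 -38.000 11.500

step 0: Δleader=(0.000, 25.000, -16.000°), disengaged; cmd=(0,0,0) → follower holds at (-15.000, -11.000, 17.000°)
step 1: Δleader=(-15.000, -15.000, 30.000°), engaged; cmd=(-60.000, -16.000, 44.000°) → follower=(-75.000, -27.000, 61.000°)
step 2: Δleader=(2.000, 8.000, -35.000°), engaged; cmd=(8.000, 7.000, -53.500°) → follower=(-67.000, -20.000, 7.500°)
step 3: Δleader=(-21.000, 2.000, 2.000°), engaged; cmd=(-84.000, 1.000, 2.000°) → follower=(-151.000, -19.000, 9.500°)
step 4: Δleader=(8.000, -18.000, 2.000°), engaged; cmd=(32.000, -19.000, 2.000°) → follower=(-119.000, -38.000, 11.500°)
step 5: Δleader=(10.000, 25.000, -32.000°), disengaged; cmd=(0,0,0) → follower holds at (-119.000, -38.000, 11.500°)


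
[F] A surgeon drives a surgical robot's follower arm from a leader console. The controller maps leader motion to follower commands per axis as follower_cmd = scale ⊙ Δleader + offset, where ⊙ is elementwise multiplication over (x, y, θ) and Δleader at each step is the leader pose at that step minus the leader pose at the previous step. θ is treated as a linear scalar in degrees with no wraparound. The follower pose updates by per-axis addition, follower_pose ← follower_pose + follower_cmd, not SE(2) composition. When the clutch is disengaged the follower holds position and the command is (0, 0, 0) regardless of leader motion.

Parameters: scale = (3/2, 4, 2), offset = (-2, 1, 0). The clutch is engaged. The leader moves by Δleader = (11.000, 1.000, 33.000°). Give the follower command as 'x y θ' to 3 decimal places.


axis x: 3/2·11.000 + -2 = 14.500
axis y: 4·1.000 + 1 = 5.000
axis θ: 2·33.000 + 0 = 66.000

14.500 5.000 66.000


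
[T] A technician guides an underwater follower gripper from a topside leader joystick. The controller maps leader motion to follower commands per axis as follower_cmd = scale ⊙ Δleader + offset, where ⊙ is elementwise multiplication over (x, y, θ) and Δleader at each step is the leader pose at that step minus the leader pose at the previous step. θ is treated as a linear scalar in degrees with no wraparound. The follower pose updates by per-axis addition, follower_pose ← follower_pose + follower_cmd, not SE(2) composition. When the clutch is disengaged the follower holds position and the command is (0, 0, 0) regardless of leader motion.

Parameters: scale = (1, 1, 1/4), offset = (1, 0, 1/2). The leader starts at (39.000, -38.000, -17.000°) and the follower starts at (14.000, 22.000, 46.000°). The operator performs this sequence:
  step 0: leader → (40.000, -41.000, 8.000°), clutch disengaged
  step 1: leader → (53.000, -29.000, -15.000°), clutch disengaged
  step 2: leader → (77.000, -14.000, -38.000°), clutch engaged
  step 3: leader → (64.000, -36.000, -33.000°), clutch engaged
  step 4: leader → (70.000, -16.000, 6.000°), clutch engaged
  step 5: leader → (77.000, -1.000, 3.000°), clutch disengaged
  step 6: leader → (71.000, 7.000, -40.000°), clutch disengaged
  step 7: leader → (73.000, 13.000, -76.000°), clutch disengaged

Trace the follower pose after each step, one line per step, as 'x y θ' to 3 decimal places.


step 0: Δleader=(1.000, -3.000, 25.000°), disengaged; cmd=(0,0,0) → follower holds at (14.000, 22.000, 46.000°)
step 1: Δleader=(13.000, 12.000, -23.000°), disengaged; cmd=(0,0,0) → follower holds at (14.000, 22.000, 46.000°)
step 2: Δleader=(24.000, 15.000, -23.000°), engaged; cmd=(25.000, 15.000, -5.250°) → follower=(39.000, 37.000, 40.750°)
step 3: Δleader=(-13.000, -22.000, 5.000°), engaged; cmd=(-12.000, -22.000, 1.750°) → follower=(27.000, 15.000, 42.500°)
step 4: Δleader=(6.000, 20.000, 39.000°), engaged; cmd=(7.000, 20.000, 10.250°) → follower=(34.000, 35.000, 52.750°)
step 5: Δleader=(7.000, 15.000, -3.000°), disengaged; cmd=(0,0,0) → follower holds at (34.000, 35.000, 52.750°)
step 6: Δleader=(-6.000, 8.000, -43.000°), disengaged; cmd=(0,0,0) → follower holds at (34.000, 35.000, 52.750°)
step 7: Δleader=(2.000, 6.000, -36.000°), disengaged; cmd=(0,0,0) → follower holds at (34.000, 35.000, 52.750°)

14.000 22.000 46.000
14.000 22.000 46.000
39.000 37.000 40.750
27.000 15.000 42.500
34.000 35.000 52.750
34.000 35.000 52.750
34.000 35.000 52.750
34.000 35.000 52.750


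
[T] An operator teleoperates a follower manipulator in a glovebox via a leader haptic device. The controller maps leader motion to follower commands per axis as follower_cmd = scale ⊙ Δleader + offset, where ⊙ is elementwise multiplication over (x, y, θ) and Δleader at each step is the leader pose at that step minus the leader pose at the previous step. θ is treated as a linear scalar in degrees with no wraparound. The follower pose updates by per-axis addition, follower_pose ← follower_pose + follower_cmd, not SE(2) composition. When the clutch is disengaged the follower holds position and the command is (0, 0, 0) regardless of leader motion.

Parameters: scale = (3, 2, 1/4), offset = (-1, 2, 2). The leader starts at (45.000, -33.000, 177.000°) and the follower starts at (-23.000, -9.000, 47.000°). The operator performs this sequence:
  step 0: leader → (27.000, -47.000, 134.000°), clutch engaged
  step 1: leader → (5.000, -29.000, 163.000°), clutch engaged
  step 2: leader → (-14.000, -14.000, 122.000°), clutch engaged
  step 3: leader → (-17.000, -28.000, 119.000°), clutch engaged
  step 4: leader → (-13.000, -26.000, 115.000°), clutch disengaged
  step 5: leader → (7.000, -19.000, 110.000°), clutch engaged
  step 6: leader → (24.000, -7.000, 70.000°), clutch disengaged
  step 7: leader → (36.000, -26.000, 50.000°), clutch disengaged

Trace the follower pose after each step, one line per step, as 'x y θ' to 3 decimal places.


-78.000 -35.000 38.250
-145.000 3.000 47.500
-203.000 35.000 39.250
-213.000 9.000 40.500
-213.000 9.000 40.500
-154.000 25.000 41.250
-154.000 25.000 41.250
-154.000 25.000 41.250

step 0: Δleader=(-18.000, -14.000, -43.000°), engaged; cmd=(-55.000, -26.000, -8.750°) → follower=(-78.000, -35.000, 38.250°)
step 1: Δleader=(-22.000, 18.000, 29.000°), engaged; cmd=(-67.000, 38.000, 9.250°) → follower=(-145.000, 3.000, 47.500°)
step 2: Δleader=(-19.000, 15.000, -41.000°), engaged; cmd=(-58.000, 32.000, -8.250°) → follower=(-203.000, 35.000, 39.250°)
step 3: Δleader=(-3.000, -14.000, -3.000°), engaged; cmd=(-10.000, -26.000, 1.250°) → follower=(-213.000, 9.000, 40.500°)
step 4: Δleader=(4.000, 2.000, -4.000°), disengaged; cmd=(0,0,0) → follower holds at (-213.000, 9.000, 40.500°)
step 5: Δleader=(20.000, 7.000, -5.000°), engaged; cmd=(59.000, 16.000, 0.750°) → follower=(-154.000, 25.000, 41.250°)
step 6: Δleader=(17.000, 12.000, -40.000°), disengaged; cmd=(0,0,0) → follower holds at (-154.000, 25.000, 41.250°)
step 7: Δleader=(12.000, -19.000, -20.000°), disengaged; cmd=(0,0,0) → follower holds at (-154.000, 25.000, 41.250°)


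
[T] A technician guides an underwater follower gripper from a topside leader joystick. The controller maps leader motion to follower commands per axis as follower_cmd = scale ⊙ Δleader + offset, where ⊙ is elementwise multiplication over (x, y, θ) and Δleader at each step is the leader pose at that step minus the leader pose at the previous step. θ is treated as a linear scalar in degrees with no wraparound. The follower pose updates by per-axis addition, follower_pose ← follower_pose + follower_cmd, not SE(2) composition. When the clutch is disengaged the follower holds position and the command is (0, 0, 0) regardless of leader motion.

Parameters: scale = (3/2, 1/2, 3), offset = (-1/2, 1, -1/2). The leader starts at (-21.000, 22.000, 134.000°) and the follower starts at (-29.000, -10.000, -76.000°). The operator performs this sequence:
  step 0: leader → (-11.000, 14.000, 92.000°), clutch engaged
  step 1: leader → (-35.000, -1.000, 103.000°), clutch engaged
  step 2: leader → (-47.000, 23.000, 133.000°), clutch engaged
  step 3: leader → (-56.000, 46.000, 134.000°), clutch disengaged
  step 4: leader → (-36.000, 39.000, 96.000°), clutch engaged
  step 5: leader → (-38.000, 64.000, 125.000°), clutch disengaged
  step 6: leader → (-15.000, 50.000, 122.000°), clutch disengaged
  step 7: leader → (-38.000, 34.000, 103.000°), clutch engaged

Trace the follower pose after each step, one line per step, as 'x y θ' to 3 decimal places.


step 0: Δleader=(10.000, -8.000, -42.000°), engaged; cmd=(14.500, -3.000, -126.500°) → follower=(-14.500, -13.000, -202.500°)
step 1: Δleader=(-24.000, -15.000, 11.000°), engaged; cmd=(-36.500, -6.500, 32.500°) → follower=(-51.000, -19.500, -170.000°)
step 2: Δleader=(-12.000, 24.000, 30.000°), engaged; cmd=(-18.500, 13.000, 89.500°) → follower=(-69.500, -6.500, -80.500°)
step 3: Δleader=(-9.000, 23.000, 1.000°), disengaged; cmd=(0,0,0) → follower holds at (-69.500, -6.500, -80.500°)
step 4: Δleader=(20.000, -7.000, -38.000°), engaged; cmd=(29.500, -2.500, -114.500°) → follower=(-40.000, -9.000, -195.000°)
step 5: Δleader=(-2.000, 25.000, 29.000°), disengaged; cmd=(0,0,0) → follower holds at (-40.000, -9.000, -195.000°)
step 6: Δleader=(23.000, -14.000, -3.000°), disengaged; cmd=(0,0,0) → follower holds at (-40.000, -9.000, -195.000°)
step 7: Δleader=(-23.000, -16.000, -19.000°), engaged; cmd=(-35.000, -7.000, -57.500°) → follower=(-75.000, -16.000, -252.500°)

-14.500 -13.000 -202.500
-51.000 -19.500 -170.000
-69.500 -6.500 -80.500
-69.500 -6.500 -80.500
-40.000 -9.000 -195.000
-40.000 -9.000 -195.000
-40.000 -9.000 -195.000
-75.000 -16.000 -252.500


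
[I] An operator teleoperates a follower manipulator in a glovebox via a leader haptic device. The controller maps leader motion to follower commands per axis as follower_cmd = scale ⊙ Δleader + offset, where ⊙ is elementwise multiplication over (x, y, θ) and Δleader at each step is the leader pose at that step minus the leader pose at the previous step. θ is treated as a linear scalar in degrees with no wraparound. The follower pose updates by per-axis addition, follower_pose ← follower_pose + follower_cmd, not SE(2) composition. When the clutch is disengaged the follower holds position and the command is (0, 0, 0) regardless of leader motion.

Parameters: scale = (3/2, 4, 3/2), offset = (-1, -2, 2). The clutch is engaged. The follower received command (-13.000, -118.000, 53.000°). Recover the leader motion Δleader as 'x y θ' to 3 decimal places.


axis x: (-13.000 − -1) / (3/2) = -8.000
axis y: (-118.000 − -2) / (4) = -29.000
axis θ: (53.000 − 2) / (3/2) = 34.000

-8.000 -29.000 34.000


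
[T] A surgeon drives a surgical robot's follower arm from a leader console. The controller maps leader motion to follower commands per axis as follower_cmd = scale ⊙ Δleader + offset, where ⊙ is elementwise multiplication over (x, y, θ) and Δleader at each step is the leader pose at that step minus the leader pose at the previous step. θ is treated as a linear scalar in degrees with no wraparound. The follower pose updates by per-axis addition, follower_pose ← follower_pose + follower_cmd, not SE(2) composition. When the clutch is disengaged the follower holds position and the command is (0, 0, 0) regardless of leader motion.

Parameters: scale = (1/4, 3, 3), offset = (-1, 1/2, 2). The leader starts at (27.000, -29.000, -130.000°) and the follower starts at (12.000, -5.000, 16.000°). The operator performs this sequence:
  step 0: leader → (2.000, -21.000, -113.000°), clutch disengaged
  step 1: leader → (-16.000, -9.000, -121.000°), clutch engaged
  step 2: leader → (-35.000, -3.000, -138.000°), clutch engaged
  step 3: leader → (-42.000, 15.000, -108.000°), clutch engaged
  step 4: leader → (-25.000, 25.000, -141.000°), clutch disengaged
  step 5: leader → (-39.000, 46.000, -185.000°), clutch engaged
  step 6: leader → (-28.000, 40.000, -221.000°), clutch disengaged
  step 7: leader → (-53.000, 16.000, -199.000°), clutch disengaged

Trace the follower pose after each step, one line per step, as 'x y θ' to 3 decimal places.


12.000 -5.000 16.000
6.500 31.500 -6.000
0.750 50.000 -55.000
-2.000 104.500 37.000
-2.000 104.500 37.000
-6.500 168.000 -93.000
-6.500 168.000 -93.000
-6.500 168.000 -93.000

step 0: Δleader=(-25.000, 8.000, 17.000°), disengaged; cmd=(0,0,0) → follower holds at (12.000, -5.000, 16.000°)
step 1: Δleader=(-18.000, 12.000, -8.000°), engaged; cmd=(-5.500, 36.500, -22.000°) → follower=(6.500, 31.500, -6.000°)
step 2: Δleader=(-19.000, 6.000, -17.000°), engaged; cmd=(-5.750, 18.500, -49.000°) → follower=(0.750, 50.000, -55.000°)
step 3: Δleader=(-7.000, 18.000, 30.000°), engaged; cmd=(-2.750, 54.500, 92.000°) → follower=(-2.000, 104.500, 37.000°)
step 4: Δleader=(17.000, 10.000, -33.000°), disengaged; cmd=(0,0,0) → follower holds at (-2.000, 104.500, 37.000°)
step 5: Δleader=(-14.000, 21.000, -44.000°), engaged; cmd=(-4.500, 63.500, -130.000°) → follower=(-6.500, 168.000, -93.000°)
step 6: Δleader=(11.000, -6.000, -36.000°), disengaged; cmd=(0,0,0) → follower holds at (-6.500, 168.000, -93.000°)
step 7: Δleader=(-25.000, -24.000, 22.000°), disengaged; cmd=(0,0,0) → follower holds at (-6.500, 168.000, -93.000°)


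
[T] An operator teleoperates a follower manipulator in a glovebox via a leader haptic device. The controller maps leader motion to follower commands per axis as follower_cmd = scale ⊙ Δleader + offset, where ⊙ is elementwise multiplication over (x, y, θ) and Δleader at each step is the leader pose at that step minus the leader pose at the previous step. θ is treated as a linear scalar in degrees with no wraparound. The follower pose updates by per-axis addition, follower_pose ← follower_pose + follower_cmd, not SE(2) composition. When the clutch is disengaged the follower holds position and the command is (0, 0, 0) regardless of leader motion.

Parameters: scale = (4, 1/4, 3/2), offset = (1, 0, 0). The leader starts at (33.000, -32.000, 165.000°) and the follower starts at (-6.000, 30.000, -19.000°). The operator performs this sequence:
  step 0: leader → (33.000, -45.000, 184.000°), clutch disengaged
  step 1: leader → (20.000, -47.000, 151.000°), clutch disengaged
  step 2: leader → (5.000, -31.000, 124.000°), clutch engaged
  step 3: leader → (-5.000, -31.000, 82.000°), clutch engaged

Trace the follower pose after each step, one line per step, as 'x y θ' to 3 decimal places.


-6.000 30.000 -19.000
-6.000 30.000 -19.000
-65.000 34.000 -59.500
-104.000 34.000 -122.500

step 0: Δleader=(0.000, -13.000, 19.000°), disengaged; cmd=(0,0,0) → follower holds at (-6.000, 30.000, -19.000°)
step 1: Δleader=(-13.000, -2.000, -33.000°), disengaged; cmd=(0,0,0) → follower holds at (-6.000, 30.000, -19.000°)
step 2: Δleader=(-15.000, 16.000, -27.000°), engaged; cmd=(-59.000, 4.000, -40.500°) → follower=(-65.000, 34.000, -59.500°)
step 3: Δleader=(-10.000, 0.000, -42.000°), engaged; cmd=(-39.000, 0.000, -63.000°) → follower=(-104.000, 34.000, -122.500°)


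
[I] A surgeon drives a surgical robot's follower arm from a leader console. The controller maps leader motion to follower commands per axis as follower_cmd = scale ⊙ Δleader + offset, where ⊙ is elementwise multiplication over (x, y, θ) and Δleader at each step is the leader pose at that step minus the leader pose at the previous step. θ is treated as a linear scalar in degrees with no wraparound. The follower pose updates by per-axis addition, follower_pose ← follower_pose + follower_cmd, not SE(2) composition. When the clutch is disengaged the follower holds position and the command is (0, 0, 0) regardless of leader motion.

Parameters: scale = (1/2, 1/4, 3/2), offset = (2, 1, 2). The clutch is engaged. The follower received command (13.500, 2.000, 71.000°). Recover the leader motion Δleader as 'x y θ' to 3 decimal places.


axis x: (13.500 − 2) / (1/2) = 23.000
axis y: (2.000 − 1) / (1/4) = 4.000
axis θ: (71.000 − 2) / (3/2) = 46.000

23.000 4.000 46.000


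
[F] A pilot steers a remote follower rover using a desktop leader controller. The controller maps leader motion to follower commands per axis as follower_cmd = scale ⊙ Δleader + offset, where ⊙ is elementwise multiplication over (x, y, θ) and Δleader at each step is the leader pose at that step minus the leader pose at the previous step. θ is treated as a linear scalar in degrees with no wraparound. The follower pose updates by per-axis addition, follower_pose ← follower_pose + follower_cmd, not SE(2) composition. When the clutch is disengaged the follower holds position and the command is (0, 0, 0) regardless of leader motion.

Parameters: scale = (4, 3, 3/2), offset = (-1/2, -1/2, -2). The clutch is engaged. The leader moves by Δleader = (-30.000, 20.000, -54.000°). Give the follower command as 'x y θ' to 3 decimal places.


-120.500 59.500 -83.000

axis x: 4·-30.000 + -1/2 = -120.500
axis y: 3·20.000 + -1/2 = 59.500
axis θ: 3/2·-54.000 + -2 = -83.000
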